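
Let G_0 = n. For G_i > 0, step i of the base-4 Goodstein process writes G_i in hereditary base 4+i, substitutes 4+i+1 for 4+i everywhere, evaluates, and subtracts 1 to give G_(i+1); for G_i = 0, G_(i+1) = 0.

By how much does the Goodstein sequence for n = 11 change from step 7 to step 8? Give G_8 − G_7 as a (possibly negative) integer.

0

[0] 11 ≡ 2·4 + 3 (base 4). Lift 5: 13. −1: 12.
[1] 12 ≡ 2·5 + 2 (base 5). Lift 6: 14. −1: 13.
[2] 13 ≡ 2·6 + 1 (base 6). Lift 7: 15. −1: 14.
[3] 14 ≡ 2·7 (base 7). Lift 8: 16. −1: 15.
[4] 15 ≡ 8 + 7 (base 8). Lift 9: 16. −1: 15.
[5] 15 ≡ 9 + 6 (base 9). Lift 10: 16. −1: 15.
[6] 15 ≡ 10 + 5 (base 10). Lift 11: 16. −1: 15.
[7] 15 ≡ 11 + 4 (base 11). Lift 12: 16. −1: 15.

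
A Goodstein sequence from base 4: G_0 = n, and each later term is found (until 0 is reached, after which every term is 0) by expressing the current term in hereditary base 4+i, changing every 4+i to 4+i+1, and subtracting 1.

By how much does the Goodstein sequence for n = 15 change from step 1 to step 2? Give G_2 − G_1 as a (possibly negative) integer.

2

G_0=15  [base 4] 3·4 + 3  →[4↦5]→  3·5 + 3 = 18  −1 ⇒ G_1=17
G_1=17  [base 5] 3·5 + 2  →[5↦6]→  3·6 + 2 = 20  −1 ⇒ G_2=19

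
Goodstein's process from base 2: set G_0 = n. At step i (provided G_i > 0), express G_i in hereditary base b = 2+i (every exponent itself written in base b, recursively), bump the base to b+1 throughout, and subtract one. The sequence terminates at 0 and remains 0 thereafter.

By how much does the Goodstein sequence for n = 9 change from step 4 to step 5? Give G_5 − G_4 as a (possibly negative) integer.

step 0: 9 = 2^(2 + 1) + 1; sub 3 for 2: 3^(3 + 1) + 1; = 82; G_1 = 82−1 = 81
step 1: 81 = 3^(3 + 1); sub 4 for 3: 4^(4 + 1); = 1024; G_2 = 1024−1 = 1023
step 2: 1023 = 3·4^4 + 3·4^3 + 3·4^2 + 3·4 + 3; sub 5 for 4: 3·5^5 + 3·5^3 + 3·5^2 + 3·5 + 3; = 9843; G_3 = 9843−1 = 9842
step 3: 9842 = 3·5^5 + 3·5^3 + 3·5^2 + 3·5 + 2; sub 6 for 5: 3·6^6 + 3·6^3 + 3·6^2 + 3·6 + 2; = 140744; G_4 = 140744−1 = 140743
step 4: 140743 = 3·6^6 + 3·6^3 + 3·6^2 + 3·6 + 1; sub 7 for 6: 3·7^7 + 3·7^3 + 3·7^2 + 3·7 + 1; = 2471827; G_5 = 2471827−1 = 2471826

2331083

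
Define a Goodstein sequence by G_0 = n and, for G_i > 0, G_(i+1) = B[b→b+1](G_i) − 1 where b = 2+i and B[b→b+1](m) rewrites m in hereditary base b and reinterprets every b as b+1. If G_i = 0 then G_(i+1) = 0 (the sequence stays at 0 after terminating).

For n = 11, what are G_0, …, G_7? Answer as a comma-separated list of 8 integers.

11 —HB2→ 2^(2 + 1) + 2 + 1 —bump→ 3^(3 + 1) + 3 + 1 = 85 —(−1)→ 84
84 —HB3→ 3^(3 + 1) + 3 —bump→ 4^(4 + 1) + 4 = 1028 —(−1)→ 1027
1027 —HB4→ 4^(4 + 1) + 3 —bump→ 5^(5 + 1) + 3 = 15628 —(−1)→ 15627
15627 —HB5→ 5^(5 + 1) + 2 —bump→ 6^(6 + 1) + 2 = 279938 —(−1)→ 279937
279937 —HB6→ 6^(6 + 1) + 1 —bump→ 7^(7 + 1) + 1 = 5764802 —(−1)→ 5764801
5764801 —HB7→ 7^(7 + 1) —bump→ 8^(8 + 1) = 134217728 —(−1)→ 134217727
134217727 —HB8→ 7·8^8 + 7·8^7 + 7·8^6 + 7·8^5 + 7·8^4 + 7·8^3 + 7·8^2 + 7·8 + 7 —bump→ 7·9^9 + 7·9^7 + 7·9^6 + 7·9^5 + 7·9^4 + 7·9^3 + 7·9^2 + 7·9 + 7 = 2749609303 —(−1)→ 2749609302

11, 84, 1027, 15627, 279937, 5764801, 134217727, 2749609302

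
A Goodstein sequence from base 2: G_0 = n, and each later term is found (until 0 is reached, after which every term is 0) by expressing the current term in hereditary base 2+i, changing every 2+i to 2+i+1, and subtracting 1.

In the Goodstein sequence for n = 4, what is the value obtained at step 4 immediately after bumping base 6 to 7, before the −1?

110

(0) 4|_2 = 2^2 ↦ 3^3|_3 = 27 ⇒ 26
(1) 26|_3 = 2·3^2 + 2·3 + 2 ↦ 2·4^2 + 2·4 + 2|_4 = 42 ⇒ 41
(2) 41|_4 = 2·4^2 + 2·4 + 1 ↦ 2·5^2 + 2·5 + 1|_5 = 61 ⇒ 60
(3) 60|_5 = 2·5^2 + 2·5 ↦ 2·6^2 + 2·6|_6 = 84 ⇒ 83
(4) 83|_6 = 2·6^2 + 6 + 5 ↦ 2·7^2 + 7 + 5|_7 = 110 ⇒ 109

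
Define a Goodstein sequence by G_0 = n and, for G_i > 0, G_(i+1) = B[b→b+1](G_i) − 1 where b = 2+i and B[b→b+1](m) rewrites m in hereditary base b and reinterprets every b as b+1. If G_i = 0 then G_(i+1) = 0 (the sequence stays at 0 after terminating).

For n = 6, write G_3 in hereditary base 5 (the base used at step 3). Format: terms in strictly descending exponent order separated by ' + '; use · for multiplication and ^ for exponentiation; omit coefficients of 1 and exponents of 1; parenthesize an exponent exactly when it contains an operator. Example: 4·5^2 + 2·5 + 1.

[0] 6 ≡ 2^2 + 2 (base 2). Lift 3: 30. −1: 29.
[1] 29 ≡ 3^3 + 2 (base 3). Lift 4: 258. −1: 257.
[2] 257 ≡ 4^4 + 1 (base 4). Lift 5: 3126. −1: 3125.
[3] 3125 ≡ 5^5 (base 5). Lift 6: 46656. −1: 46655.

5^5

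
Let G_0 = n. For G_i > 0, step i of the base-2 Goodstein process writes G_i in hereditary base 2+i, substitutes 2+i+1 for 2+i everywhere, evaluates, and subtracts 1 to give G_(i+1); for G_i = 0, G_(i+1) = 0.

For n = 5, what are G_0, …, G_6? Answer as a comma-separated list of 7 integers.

5, 27, 255, 467, 775, 1197, 1751

i=0: 5 = 2^2 + 1 (b=2); 2→3: 3^3 + 1 = 28; 28−1 = 27
i=1: 27 = 3^3 (b=3); 3→4: 4^4 = 256; 256−1 = 255
i=2: 255 = 3·4^3 + 3·4^2 + 3·4 + 3 (b=4); 4→5: 3·5^3 + 3·5^2 + 3·5 + 3 = 468; 468−1 = 467
i=3: 467 = 3·5^3 + 3·5^2 + 3·5 + 2 (b=5); 5→6: 3·6^3 + 3·6^2 + 3·6 + 2 = 776; 776−1 = 775
i=4: 775 = 3·6^3 + 3·6^2 + 3·6 + 1 (b=6); 6→7: 3·7^3 + 3·7^2 + 3·7 + 1 = 1198; 1198−1 = 1197
i=5: 1197 = 3·7^3 + 3·7^2 + 3·7 (b=7); 7→8: 3·8^3 + 3·8^2 + 3·8 = 1752; 1752−1 = 1751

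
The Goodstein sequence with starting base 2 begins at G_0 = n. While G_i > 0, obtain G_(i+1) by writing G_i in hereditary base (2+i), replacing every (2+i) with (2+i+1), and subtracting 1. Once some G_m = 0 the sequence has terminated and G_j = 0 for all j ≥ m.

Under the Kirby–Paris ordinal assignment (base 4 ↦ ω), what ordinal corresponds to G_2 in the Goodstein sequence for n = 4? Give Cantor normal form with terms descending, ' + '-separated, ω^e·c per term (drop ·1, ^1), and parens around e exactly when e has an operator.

ω^2·2 + ω·2 + 1

4 —HB2→ 2^2 —bump→ 3^3 = 27 —(−1)→ 26
26 —HB3→ 2·3^2 + 2·3 + 2 —bump→ 2·4^2 + 2·4 + 2 = 42 —(−1)→ 41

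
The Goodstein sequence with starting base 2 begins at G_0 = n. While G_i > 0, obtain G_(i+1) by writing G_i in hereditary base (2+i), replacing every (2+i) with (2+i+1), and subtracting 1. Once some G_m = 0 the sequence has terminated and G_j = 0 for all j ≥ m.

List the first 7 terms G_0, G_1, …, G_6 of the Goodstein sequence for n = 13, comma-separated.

13, 108, 1279, 16092, 280711, 5765998, 134219479

(0) 13|_2 = 2^(2 + 1) + 2^2 + 1 ↦ 3^(3 + 1) + 3^3 + 1|_3 = 109 ⇒ 108
(1) 108|_3 = 3^(3 + 1) + 3^3 ↦ 4^(4 + 1) + 4^4|_4 = 1280 ⇒ 1279
(2) 1279|_4 = 4^(4 + 1) + 3·4^3 + 3·4^2 + 3·4 + 3 ↦ 5^(5 + 1) + 3·5^3 + 3·5^2 + 3·5 + 3|_5 = 16093 ⇒ 16092
(3) 16092|_5 = 5^(5 + 1) + 3·5^3 + 3·5^2 + 3·5 + 2 ↦ 6^(6 + 1) + 3·6^3 + 3·6^2 + 3·6 + 2|_6 = 280712 ⇒ 280711
(4) 280711|_6 = 6^(6 + 1) + 3·6^3 + 3·6^2 + 3·6 + 1 ↦ 7^(7 + 1) + 3·7^3 + 3·7^2 + 3·7 + 1|_7 = 5765999 ⇒ 5765998
(5) 5765998|_7 = 7^(7 + 1) + 3·7^3 + 3·7^2 + 3·7 ↦ 8^(8 + 1) + 3·8^3 + 3·8^2 + 3·8|_8 = 134219480 ⇒ 134219479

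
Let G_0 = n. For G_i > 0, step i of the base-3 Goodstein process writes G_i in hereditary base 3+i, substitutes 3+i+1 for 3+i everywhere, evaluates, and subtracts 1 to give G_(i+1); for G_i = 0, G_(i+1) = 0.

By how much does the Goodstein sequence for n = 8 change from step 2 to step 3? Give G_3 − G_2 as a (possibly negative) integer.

G_0 = 8. HB_3(8) = 2·3 + 2. Bump = 10. G_1 = 9.
G_1 = 9. HB_4(9) = 2·4 + 1. Bump = 11. G_2 = 10.
G_2 = 10. HB_5(10) = 2·5. Bump = 12. G_3 = 11.

1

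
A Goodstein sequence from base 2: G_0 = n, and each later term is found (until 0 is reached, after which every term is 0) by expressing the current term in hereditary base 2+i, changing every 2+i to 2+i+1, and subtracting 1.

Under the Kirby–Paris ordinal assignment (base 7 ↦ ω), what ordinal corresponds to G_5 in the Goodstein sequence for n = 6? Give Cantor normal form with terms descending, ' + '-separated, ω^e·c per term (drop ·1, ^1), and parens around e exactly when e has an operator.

ω^5·5 + ω^4·5 + ω^3·5 + ω^2·5 + ω·5 + 4

step 0: 6 = 2^2 + 2; sub 3 for 2: 3^3 + 3; = 30; G_1 = 30−1 = 29
step 1: 29 = 3^3 + 2; sub 4 for 3: 4^4 + 2; = 258; G_2 = 258−1 = 257
step 2: 257 = 4^4 + 1; sub 5 for 4: 5^5 + 1; = 3126; G_3 = 3126−1 = 3125
step 3: 3125 = 5^5; sub 6 for 5: 6^6; = 46656; G_4 = 46656−1 = 46655
step 4: 46655 = 5·6^5 + 5·6^4 + 5·6^3 + 5·6^2 + 5·6 + 5; sub 7 for 6: 5·7^5 + 5·7^4 + 5·7^3 + 5·7^2 + 5·7 + 5; = 98040; G_5 = 98040−1 = 98039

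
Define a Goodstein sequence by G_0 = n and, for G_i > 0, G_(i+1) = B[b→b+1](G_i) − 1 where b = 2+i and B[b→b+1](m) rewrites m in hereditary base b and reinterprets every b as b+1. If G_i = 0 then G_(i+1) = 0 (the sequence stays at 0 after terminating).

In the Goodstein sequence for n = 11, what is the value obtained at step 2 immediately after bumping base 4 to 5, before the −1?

i=0: 11 = 2^(2 + 1) + 2 + 1 (b=2); 2→3: 3^(3 + 1) + 3 + 1 = 85; 85−1 = 84
i=1: 84 = 3^(3 + 1) + 3 (b=3); 3→4: 4^(4 + 1) + 4 = 1028; 1028−1 = 1027
i=2: 1027 = 4^(4 + 1) + 3 (b=4); 4→5: 5^(5 + 1) + 3 = 15628; 15628−1 = 15627

15628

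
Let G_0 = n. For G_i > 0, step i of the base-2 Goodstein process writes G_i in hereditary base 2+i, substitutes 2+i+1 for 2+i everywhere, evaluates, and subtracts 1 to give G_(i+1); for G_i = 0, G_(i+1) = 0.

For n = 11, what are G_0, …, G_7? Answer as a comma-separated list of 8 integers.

11, 84, 1027, 15627, 279937, 5764801, 134217727, 2749609302

G_0=11  [base 2] 2^(2 + 1) + 2 + 1  →[2↦3]→  3^(3 + 1) + 3 + 1 = 85  −1 ⇒ G_1=84
G_1=84  [base 3] 3^(3 + 1) + 3  →[3↦4]→  4^(4 + 1) + 4 = 1028  −1 ⇒ G_2=1027
G_2=1027  [base 4] 4^(4 + 1) + 3  →[4↦5]→  5^(5 + 1) + 3 = 15628  −1 ⇒ G_3=15627
G_3=15627  [base 5] 5^(5 + 1) + 2  →[5↦6]→  6^(6 + 1) + 2 = 279938  −1 ⇒ G_4=279937
G_4=279937  [base 6] 6^(6 + 1) + 1  →[6↦7]→  7^(7 + 1) + 1 = 5764802  −1 ⇒ G_5=5764801
G_5=5764801  [base 7] 7^(7 + 1)  →[7↦8]→  8^(8 + 1) = 134217728  −1 ⇒ G_6=134217727
G_6=134217727  [base 8] 7·8^8 + 7·8^7 + 7·8^6 + 7·8^5 + 7·8^4 + 7·8^3 + 7·8^2 + 7·8 + 7  →[8↦9]→  7·9^9 + 7·9^7 + 7·9^6 + 7·9^5 + 7·9^4 + 7·9^3 + 7·9^2 + 7·9 + 7 = 2749609303  −1 ⇒ G_7=2749609302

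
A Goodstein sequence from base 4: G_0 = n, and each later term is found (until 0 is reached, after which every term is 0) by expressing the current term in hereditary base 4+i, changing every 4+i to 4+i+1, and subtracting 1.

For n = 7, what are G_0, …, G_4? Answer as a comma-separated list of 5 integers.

i=0: 7 = 4 + 3 (b=4); 4→5: 5 + 3 = 8; 8−1 = 7
i=1: 7 = 5 + 2 (b=5); 5→6: 6 + 2 = 8; 8−1 = 7
i=2: 7 = 6 + 1 (b=6); 6→7: 7 + 1 = 8; 8−1 = 7
i=3: 7 = 7 (b=7); 7→8: 8 = 8; 8−1 = 7

7, 7, 7, 7, 7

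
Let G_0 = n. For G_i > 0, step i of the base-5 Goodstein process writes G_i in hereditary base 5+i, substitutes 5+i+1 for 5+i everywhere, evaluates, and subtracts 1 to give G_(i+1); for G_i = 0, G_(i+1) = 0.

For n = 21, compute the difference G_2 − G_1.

G_0 = 21. HB_5(21) = 4·5 + 1. Bump = 25. G_1 = 24.
G_1 = 24. HB_6(24) = 4·6. Bump = 28. G_2 = 27.

3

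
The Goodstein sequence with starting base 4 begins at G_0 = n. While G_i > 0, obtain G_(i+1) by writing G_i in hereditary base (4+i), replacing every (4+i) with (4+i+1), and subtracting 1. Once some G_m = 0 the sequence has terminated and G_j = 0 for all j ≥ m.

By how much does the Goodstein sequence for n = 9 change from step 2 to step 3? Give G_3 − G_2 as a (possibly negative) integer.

0

G_0 = 9. HB_4(9) = 2·4 + 1. Bump = 11. G_1 = 10.
G_1 = 10. HB_5(10) = 2·5. Bump = 12. G_2 = 11.
G_2 = 11. HB_6(11) = 6 + 5. Bump = 12. G_3 = 11.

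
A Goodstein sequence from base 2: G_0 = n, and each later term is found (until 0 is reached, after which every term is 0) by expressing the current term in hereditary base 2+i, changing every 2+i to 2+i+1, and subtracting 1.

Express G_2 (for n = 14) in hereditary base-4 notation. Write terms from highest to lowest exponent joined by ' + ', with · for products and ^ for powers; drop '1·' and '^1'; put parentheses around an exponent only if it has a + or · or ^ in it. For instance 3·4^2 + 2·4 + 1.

base 2: 14 = 2^(2 + 1) + 2^2 + 2; at 3: 3^(3 + 1) + 3^3 + 3 = 111; next = 110
base 3: 110 = 3^(3 + 1) + 3^3 + 2; at 4: 4^(4 + 1) + 4^4 + 2 = 1282; next = 1281
base 4: 1281 = 4^(4 + 1) + 4^4 + 1; at 5: 5^(5 + 1) + 5^5 + 1 = 18751; next = 18750

4^(4 + 1) + 4^4 + 1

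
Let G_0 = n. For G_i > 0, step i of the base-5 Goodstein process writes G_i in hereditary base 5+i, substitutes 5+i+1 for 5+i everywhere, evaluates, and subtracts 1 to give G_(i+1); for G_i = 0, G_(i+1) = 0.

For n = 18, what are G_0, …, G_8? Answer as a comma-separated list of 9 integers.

G_0 = 18. HB_5(18) = 3·5 + 3. Bump = 21. G_1 = 20.
G_1 = 20. HB_6(20) = 3·6 + 2. Bump = 23. G_2 = 22.
G_2 = 22. HB_7(22) = 3·7 + 1. Bump = 25. G_3 = 24.
G_3 = 24. HB_8(24) = 3·8. Bump = 27. G_4 = 26.
G_4 = 26. HB_9(26) = 2·9 + 8. Bump = 28. G_5 = 27.
G_5 = 27. HB_10(27) = 2·10 + 7. Bump = 29. G_6 = 28.
G_6 = 28. HB_11(28) = 2·11 + 6. Bump = 30. G_7 = 29.
G_7 = 29. HB_12(29) = 2·12 + 5. Bump = 31. G_8 = 30.

18, 20, 22, 24, 26, 27, 28, 29, 30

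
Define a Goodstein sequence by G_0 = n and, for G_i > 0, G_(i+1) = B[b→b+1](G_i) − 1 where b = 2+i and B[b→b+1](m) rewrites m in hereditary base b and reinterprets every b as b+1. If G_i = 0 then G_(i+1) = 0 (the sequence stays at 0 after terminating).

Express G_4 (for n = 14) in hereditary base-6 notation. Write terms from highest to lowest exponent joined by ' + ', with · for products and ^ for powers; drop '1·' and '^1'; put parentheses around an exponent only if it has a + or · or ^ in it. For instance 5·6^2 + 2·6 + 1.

6^(6 + 1) + 5·6^5 + 5·6^4 + 5·6^3 + 5·6^2 + 5·6 + 5

base 2: 14 = 2^(2 + 1) + 2^2 + 2; at 3: 3^(3 + 1) + 3^3 + 3 = 111; next = 110
base 3: 110 = 3^(3 + 1) + 3^3 + 2; at 4: 4^(4 + 1) + 4^4 + 2 = 1282; next = 1281
base 4: 1281 = 4^(4 + 1) + 4^4 + 1; at 5: 5^(5 + 1) + 5^5 + 1 = 18751; next = 18750
base 5: 18750 = 5^(5 + 1) + 5^5; at 6: 6^(6 + 1) + 6^6 = 326592; next = 326591
base 6: 326591 = 6^(6 + 1) + 5·6^5 + 5·6^4 + 5·6^3 + 5·6^2 + 5·6 + 5; at 7: 7^(7 + 1) + 5·7^5 + 5·7^4 + 5·7^3 + 5·7^2 + 5·7 + 5 = 5862841; next = 5862840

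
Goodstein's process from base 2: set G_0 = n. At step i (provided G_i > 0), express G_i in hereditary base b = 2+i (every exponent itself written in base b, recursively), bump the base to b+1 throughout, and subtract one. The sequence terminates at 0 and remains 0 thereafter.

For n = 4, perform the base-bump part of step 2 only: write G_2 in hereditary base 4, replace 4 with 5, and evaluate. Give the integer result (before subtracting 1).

61

[0] 4 ≡ 2^2 (base 2). Lift 3: 27. −1: 26.
[1] 26 ≡ 2·3^2 + 2·3 + 2 (base 3). Lift 4: 42. −1: 41.
[2] 41 ≡ 2·4^2 + 2·4 + 1 (base 4). Lift 5: 61. −1: 60.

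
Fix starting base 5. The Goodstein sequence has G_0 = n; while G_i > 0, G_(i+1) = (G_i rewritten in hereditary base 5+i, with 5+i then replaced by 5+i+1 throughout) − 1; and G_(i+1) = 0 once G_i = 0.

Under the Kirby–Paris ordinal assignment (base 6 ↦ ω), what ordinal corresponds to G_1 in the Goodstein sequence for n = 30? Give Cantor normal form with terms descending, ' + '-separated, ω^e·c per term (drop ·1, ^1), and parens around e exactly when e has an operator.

ω^2 + 5

G_0 = 30. HB_5(30) = 5^2 + 5. Bump = 42. G_1 = 41.
G_1 = 41. HB_6(41) = 6^2 + 5. Bump = 54. G_2 = 53.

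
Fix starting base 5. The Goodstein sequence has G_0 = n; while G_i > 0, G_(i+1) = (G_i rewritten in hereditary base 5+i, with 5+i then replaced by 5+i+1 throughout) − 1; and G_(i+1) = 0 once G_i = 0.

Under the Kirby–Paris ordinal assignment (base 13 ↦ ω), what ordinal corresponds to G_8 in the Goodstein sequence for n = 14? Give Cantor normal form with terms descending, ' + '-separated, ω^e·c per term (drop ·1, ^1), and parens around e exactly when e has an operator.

ω + 6

(0) 14|_5 = 2·5 + 4 ↦ 2·6 + 4|_6 = 16 ⇒ 15
(1) 15|_6 = 2·6 + 3 ↦ 2·7 + 3|_7 = 17 ⇒ 16
(2) 16|_7 = 2·7 + 2 ↦ 2·8 + 2|_8 = 18 ⇒ 17
(3) 17|_8 = 2·8 + 1 ↦ 2·9 + 1|_9 = 19 ⇒ 18
(4) 18|_9 = 2·9 ↦ 2·10|_10 = 20 ⇒ 19
(5) 19|_10 = 10 + 9 ↦ 11 + 9|_11 = 20 ⇒ 19
(6) 19|_11 = 11 + 8 ↦ 12 + 8|_12 = 20 ⇒ 19
(7) 19|_12 = 12 + 7 ↦ 13 + 7|_13 = 20 ⇒ 19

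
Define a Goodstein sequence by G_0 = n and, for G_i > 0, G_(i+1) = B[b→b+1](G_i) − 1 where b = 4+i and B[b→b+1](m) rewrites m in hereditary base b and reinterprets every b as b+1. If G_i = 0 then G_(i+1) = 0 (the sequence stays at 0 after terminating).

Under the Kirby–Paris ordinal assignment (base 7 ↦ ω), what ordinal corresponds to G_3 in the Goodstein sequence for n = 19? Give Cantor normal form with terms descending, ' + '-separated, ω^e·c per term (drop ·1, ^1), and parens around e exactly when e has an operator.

base 4: 19 = 4^2 + 3; at 5: 5^2 + 3 = 28; next = 27
base 5: 27 = 5^2 + 2; at 6: 6^2 + 2 = 38; next = 37
base 6: 37 = 6^2 + 1; at 7: 7^2 + 1 = 50; next = 49
base 7: 49 = 7^2; at 8: 8^2 = 64; next = 63

ω^2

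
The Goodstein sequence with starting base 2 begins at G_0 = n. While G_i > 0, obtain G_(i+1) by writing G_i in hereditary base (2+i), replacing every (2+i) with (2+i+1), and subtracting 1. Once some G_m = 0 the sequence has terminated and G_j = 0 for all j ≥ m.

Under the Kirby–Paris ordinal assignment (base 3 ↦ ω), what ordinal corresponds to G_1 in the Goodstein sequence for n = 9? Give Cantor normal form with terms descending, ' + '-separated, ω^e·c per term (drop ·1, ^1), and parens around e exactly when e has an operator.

(0) 9|_2 = 2^(2 + 1) + 1 ↦ 3^(3 + 1) + 1|_3 = 82 ⇒ 81
(1) 81|_3 = 3^(3 + 1) ↦ 4^(4 + 1)|_4 = 1024 ⇒ 1023

ω^(ω + 1)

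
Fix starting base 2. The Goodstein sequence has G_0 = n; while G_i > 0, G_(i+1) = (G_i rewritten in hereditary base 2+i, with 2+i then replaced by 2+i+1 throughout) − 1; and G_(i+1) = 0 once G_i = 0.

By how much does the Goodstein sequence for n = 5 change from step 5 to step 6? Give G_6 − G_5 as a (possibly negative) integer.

(0) 5|_2 = 2^2 + 1 ↦ 3^3 + 1|_3 = 28 ⇒ 27
(1) 27|_3 = 3^3 ↦ 4^4|_4 = 256 ⇒ 255
(2) 255|_4 = 3·4^3 + 3·4^2 + 3·4 + 3 ↦ 3·5^3 + 3·5^2 + 3·5 + 3|_5 = 468 ⇒ 467
(3) 467|_5 = 3·5^3 + 3·5^2 + 3·5 + 2 ↦ 3·6^3 + 3·6^2 + 3·6 + 2|_6 = 776 ⇒ 775
(4) 775|_6 = 3·6^3 + 3·6^2 + 3·6 + 1 ↦ 3·7^3 + 3·7^2 + 3·7 + 1|_7 = 1198 ⇒ 1197
(5) 1197|_7 = 3·7^3 + 3·7^2 + 3·7 ↦ 3·8^3 + 3·8^2 + 3·8|_8 = 1752 ⇒ 1751

554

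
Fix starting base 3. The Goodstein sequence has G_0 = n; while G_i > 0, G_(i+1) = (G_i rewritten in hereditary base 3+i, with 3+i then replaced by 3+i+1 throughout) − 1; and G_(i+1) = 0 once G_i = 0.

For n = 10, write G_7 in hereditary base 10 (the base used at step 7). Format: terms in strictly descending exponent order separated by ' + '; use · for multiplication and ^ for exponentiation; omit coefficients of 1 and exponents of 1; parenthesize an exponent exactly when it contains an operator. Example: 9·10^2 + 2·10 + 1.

3·10 + 9

G_0 = 10. HB_3(10) = 3^2 + 1. Bump = 17. G_1 = 16.
G_1 = 16. HB_4(16) = 4^2. Bump = 25. G_2 = 24.
G_2 = 24. HB_5(24) = 4·5 + 4. Bump = 28. G_3 = 27.
G_3 = 27. HB_6(27) = 4·6 + 3. Bump = 31. G_4 = 30.
G_4 = 30. HB_7(30) = 4·7 + 2. Bump = 34. G_5 = 33.
G_5 = 33. HB_8(33) = 4·8 + 1. Bump = 37. G_6 = 36.
G_6 = 36. HB_9(36) = 4·9. Bump = 40. G_7 = 39.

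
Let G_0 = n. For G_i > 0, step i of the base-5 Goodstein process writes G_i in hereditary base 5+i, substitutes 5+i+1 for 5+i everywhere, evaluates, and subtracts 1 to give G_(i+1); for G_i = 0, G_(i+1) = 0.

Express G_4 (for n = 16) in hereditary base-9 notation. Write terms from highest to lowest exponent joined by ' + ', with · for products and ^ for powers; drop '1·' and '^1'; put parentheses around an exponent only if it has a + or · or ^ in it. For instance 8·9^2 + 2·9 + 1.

i=0: 16 = 3·5 + 1 (b=5); 5→6: 3·6 + 1 = 19; 19−1 = 18
i=1: 18 = 3·6 (b=6); 6→7: 3·7 = 21; 21−1 = 20
i=2: 20 = 2·7 + 6 (b=7); 7→8: 2·8 + 6 = 22; 22−1 = 21
i=3: 21 = 2·8 + 5 (b=8); 8→9: 2·9 + 5 = 23; 23−1 = 22

2·9 + 4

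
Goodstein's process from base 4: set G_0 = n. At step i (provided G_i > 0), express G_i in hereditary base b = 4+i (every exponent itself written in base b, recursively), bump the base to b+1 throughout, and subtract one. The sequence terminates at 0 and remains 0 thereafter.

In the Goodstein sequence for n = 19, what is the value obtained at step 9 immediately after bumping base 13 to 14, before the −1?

100

G_0 = 19. HB_4(19) = 4^2 + 3. Bump = 28. G_1 = 27.
G_1 = 27. HB_5(27) = 5^2 + 2. Bump = 38. G_2 = 37.
G_2 = 37. HB_6(37) = 6^2 + 1. Bump = 50. G_3 = 49.
G_3 = 49. HB_7(49) = 7^2. Bump = 64. G_4 = 63.
G_4 = 63. HB_8(63) = 7·8 + 7. Bump = 70. G_5 = 69.
G_5 = 69. HB_9(69) = 7·9 + 6. Bump = 76. G_6 = 75.
G_6 = 75. HB_10(75) = 7·10 + 5. Bump = 82. G_7 = 81.
G_7 = 81. HB_11(81) = 7·11 + 4. Bump = 88. G_8 = 87.
G_8 = 87. HB_12(87) = 7·12 + 3. Bump = 94. G_9 = 93.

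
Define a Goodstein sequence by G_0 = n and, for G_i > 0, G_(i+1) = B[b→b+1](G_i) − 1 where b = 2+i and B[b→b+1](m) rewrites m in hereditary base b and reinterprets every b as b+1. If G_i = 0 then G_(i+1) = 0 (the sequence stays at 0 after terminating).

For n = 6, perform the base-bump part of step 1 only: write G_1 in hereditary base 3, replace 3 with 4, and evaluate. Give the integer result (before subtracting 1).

258

step 0: 6 = 2^2 + 2; sub 3 for 2: 3^3 + 3; = 30; G_1 = 30−1 = 29
step 1: 29 = 3^3 + 2; sub 4 for 3: 4^4 + 2; = 258; G_2 = 258−1 = 257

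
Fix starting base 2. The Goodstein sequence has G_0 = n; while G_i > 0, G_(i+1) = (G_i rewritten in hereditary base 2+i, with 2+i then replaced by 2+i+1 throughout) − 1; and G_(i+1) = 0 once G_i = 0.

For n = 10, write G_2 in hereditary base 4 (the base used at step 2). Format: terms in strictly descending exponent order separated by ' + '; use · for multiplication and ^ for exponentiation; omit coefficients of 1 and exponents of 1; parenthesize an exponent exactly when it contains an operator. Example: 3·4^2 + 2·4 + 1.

[0] 10 ≡ 2^(2 + 1) + 2 (base 2). Lift 3: 84. −1: 83.
[1] 83 ≡ 3^(3 + 1) + 2 (base 3). Lift 4: 1026. −1: 1025.
[2] 1025 ≡ 4^(4 + 1) + 1 (base 4). Lift 5: 15626. −1: 15625.

4^(4 + 1) + 1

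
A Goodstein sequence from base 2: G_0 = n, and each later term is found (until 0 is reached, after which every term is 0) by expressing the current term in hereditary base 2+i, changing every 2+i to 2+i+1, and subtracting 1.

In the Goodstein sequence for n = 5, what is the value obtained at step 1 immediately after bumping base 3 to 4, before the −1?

256

base 2: 5 = 2^2 + 1; at 3: 3^3 + 1 = 28; next = 27
base 3: 27 = 3^3; at 4: 4^4 = 256; next = 255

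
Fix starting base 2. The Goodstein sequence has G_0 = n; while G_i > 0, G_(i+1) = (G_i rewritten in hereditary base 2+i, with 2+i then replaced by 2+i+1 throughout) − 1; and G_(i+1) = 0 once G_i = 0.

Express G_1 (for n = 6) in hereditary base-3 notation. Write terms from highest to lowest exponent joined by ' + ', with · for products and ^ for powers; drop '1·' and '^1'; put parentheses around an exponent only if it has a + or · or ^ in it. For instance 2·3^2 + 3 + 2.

3^3 + 2

i=0: 6 = 2^2 + 2 (b=2); 2→3: 3^3 + 3 = 30; 30−1 = 29
i=1: 29 = 3^3 + 2 (b=3); 3→4: 4^4 + 2 = 258; 258−1 = 257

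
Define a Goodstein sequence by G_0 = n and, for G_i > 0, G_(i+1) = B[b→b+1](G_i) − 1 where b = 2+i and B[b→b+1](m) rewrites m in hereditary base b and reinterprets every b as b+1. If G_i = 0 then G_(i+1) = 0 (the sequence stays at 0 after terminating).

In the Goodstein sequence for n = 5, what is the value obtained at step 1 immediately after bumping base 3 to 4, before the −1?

256

G_0 = 5. HB_2(5) = 2^2 + 1. Bump = 28. G_1 = 27.
G_1 = 27. HB_3(27) = 3^3. Bump = 256. G_2 = 255.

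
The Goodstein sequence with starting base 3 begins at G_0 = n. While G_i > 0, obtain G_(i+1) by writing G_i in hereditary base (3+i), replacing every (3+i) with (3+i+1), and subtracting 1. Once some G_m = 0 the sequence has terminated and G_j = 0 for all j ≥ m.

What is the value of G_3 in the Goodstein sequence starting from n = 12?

[0] 12 ≡ 3^2 + 3 (base 3). Lift 4: 20. −1: 19.
[1] 19 ≡ 4^2 + 3 (base 4). Lift 5: 28. −1: 27.
[2] 27 ≡ 5^2 + 2 (base 5). Lift 6: 38. −1: 37.

37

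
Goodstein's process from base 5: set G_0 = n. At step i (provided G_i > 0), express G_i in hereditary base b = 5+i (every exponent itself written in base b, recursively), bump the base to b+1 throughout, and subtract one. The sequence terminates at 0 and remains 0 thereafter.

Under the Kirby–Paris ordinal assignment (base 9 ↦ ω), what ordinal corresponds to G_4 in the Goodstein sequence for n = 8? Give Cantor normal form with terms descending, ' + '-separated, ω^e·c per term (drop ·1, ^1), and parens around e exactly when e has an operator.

8

8 —HB5→ 5 + 3 —bump→ 6 + 3 = 9 —(−1)→ 8
8 —HB6→ 6 + 2 —bump→ 7 + 2 = 9 —(−1)→ 8
8 —HB7→ 7 + 1 —bump→ 8 + 1 = 9 —(−1)→ 8
8 —HB8→ 8 —bump→ 9 = 9 —(−1)→ 8
8 —HB9→ 8 —bump→ 8 = 8 —(−1)→ 7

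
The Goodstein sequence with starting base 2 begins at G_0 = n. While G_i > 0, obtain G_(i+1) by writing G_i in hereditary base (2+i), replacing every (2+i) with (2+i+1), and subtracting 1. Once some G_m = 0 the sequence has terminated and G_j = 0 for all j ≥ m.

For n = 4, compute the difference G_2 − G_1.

15

base 2: 4 = 2^2; at 3: 3^3 = 27; next = 26
base 3: 26 = 2·3^2 + 2·3 + 2; at 4: 2·4^2 + 2·4 + 2 = 42; next = 41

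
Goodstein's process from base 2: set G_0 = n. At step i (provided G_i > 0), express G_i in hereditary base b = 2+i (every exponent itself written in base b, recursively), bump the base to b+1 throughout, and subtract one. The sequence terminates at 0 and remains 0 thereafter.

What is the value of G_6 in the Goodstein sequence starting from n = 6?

base 2: 6 = 2^2 + 2; at 3: 3^3 + 3 = 30; next = 29
base 3: 29 = 3^3 + 2; at 4: 4^4 + 2 = 258; next = 257
base 4: 257 = 4^4 + 1; at 5: 5^5 + 1 = 3126; next = 3125
base 5: 3125 = 5^5; at 6: 6^6 = 46656; next = 46655
base 6: 46655 = 5·6^5 + 5·6^4 + 5·6^3 + 5·6^2 + 5·6 + 5; at 7: 5·7^5 + 5·7^4 + 5·7^3 + 5·7^2 + 5·7 + 5 = 98040; next = 98039
base 7: 98039 = 5·7^5 + 5·7^4 + 5·7^3 + 5·7^2 + 5·7 + 4; at 8: 5·8^5 + 5·8^4 + 5·8^3 + 5·8^2 + 5·8 + 4 = 187244; next = 187243
base 8: 187243 = 5·8^5 + 5·8^4 + 5·8^3 + 5·8^2 + 5·8 + 3; at 9: 5·9^5 + 5·9^4 + 5·9^3 + 5·9^2 + 5·9 + 3 = 332148; next = 332147

187243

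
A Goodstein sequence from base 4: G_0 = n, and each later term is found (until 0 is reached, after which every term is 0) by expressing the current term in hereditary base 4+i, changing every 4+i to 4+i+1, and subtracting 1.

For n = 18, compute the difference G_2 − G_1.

10

base 4: 18 = 4^2 + 2; at 5: 5^2 + 2 = 27; next = 26
base 5: 26 = 5^2 + 1; at 6: 6^2 + 1 = 37; next = 36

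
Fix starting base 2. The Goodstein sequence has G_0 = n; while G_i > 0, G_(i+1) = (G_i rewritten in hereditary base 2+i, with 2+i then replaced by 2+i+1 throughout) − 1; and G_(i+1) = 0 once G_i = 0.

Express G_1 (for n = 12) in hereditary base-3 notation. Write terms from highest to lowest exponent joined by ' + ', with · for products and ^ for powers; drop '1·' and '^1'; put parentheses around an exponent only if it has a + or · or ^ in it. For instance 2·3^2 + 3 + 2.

i=0: 12 = 2^(2 + 1) + 2^2 (b=2); 2→3: 3^(3 + 1) + 3^3 = 108; 108−1 = 107
i=1: 107 = 3^(3 + 1) + 2·3^2 + 2·3 + 2 (b=3); 3→4: 4^(4 + 1) + 2·4^2 + 2·4 + 2 = 1066; 1066−1 = 1065

3^(3 + 1) + 2·3^2 + 2·3 + 2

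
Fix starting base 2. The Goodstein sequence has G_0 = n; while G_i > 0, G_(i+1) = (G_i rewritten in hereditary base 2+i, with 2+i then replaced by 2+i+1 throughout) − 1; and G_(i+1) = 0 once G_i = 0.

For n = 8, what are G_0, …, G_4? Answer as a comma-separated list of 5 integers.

[0] 8 ≡ 2^(2 + 1) (base 2). Lift 3: 81. −1: 80.
[1] 80 ≡ 2·3^3 + 2·3^2 + 2·3 + 2 (base 3). Lift 4: 554. −1: 553.
[2] 553 ≡ 2·4^4 + 2·4^2 + 2·4 + 1 (base 4). Lift 5: 6311. −1: 6310.
[3] 6310 ≡ 2·5^5 + 2·5^2 + 2·5 (base 5). Lift 6: 93396. −1: 93395.

8, 80, 553, 6310, 93395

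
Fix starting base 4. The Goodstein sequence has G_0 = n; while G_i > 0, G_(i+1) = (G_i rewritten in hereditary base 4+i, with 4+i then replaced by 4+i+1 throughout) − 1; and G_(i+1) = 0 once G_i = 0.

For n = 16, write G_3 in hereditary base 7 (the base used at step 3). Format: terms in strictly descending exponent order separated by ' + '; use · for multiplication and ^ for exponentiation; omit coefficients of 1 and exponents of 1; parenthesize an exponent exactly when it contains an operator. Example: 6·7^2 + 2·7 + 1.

16 —HB4→ 4^2 —bump→ 5^2 = 25 —(−1)→ 24
24 —HB5→ 4·5 + 4 —bump→ 4·6 + 4 = 28 —(−1)→ 27
27 —HB6→ 4·6 + 3 —bump→ 4·7 + 3 = 31 —(−1)→ 30

4·7 + 2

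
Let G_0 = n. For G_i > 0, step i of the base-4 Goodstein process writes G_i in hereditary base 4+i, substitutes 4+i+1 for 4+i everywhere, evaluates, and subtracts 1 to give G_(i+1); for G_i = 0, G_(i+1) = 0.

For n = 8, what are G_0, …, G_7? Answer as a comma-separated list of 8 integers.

8, 9, 9, 9, 9, 9, 9, 8

8 —HB4→ 2·4 —bump→ 2·5 = 10 —(−1)→ 9
9 —HB5→ 5 + 4 —bump→ 6 + 4 = 10 —(−1)→ 9
9 —HB6→ 6 + 3 —bump→ 7 + 3 = 10 —(−1)→ 9
9 —HB7→ 7 + 2 —bump→ 8 + 2 = 10 —(−1)→ 9
9 —HB8→ 8 + 1 —bump→ 9 + 1 = 10 —(−1)→ 9
9 —HB9→ 9 —bump→ 10 = 10 —(−1)→ 9
9 —HB10→ 9 —bump→ 9 = 9 —(−1)→ 8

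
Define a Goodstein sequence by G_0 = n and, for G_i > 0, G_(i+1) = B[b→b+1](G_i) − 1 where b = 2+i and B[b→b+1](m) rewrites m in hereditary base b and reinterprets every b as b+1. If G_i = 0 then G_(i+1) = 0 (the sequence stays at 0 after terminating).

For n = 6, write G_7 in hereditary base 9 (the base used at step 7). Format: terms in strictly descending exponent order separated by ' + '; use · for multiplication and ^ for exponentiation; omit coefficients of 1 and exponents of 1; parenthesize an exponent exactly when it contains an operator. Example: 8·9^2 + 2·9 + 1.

base 2: 6 = 2^2 + 2; at 3: 3^3 + 3 = 30; next = 29
base 3: 29 = 3^3 + 2; at 4: 4^4 + 2 = 258; next = 257
base 4: 257 = 4^4 + 1; at 5: 5^5 + 1 = 3126; next = 3125
base 5: 3125 = 5^5; at 6: 6^6 = 46656; next = 46655
base 6: 46655 = 5·6^5 + 5·6^4 + 5·6^3 + 5·6^2 + 5·6 + 5; at 7: 5·7^5 + 5·7^4 + 5·7^3 + 5·7^2 + 5·7 + 5 = 98040; next = 98039
base 7: 98039 = 5·7^5 + 5·7^4 + 5·7^3 + 5·7^2 + 5·7 + 4; at 8: 5·8^5 + 5·8^4 + 5·8^3 + 5·8^2 + 5·8 + 4 = 187244; next = 187243
base 8: 187243 = 5·8^5 + 5·8^4 + 5·8^3 + 5·8^2 + 5·8 + 3; at 9: 5·9^5 + 5·9^4 + 5·9^3 + 5·9^2 + 5·9 + 3 = 332148; next = 332147

5·9^5 + 5·9^4 + 5·9^3 + 5·9^2 + 5·9 + 2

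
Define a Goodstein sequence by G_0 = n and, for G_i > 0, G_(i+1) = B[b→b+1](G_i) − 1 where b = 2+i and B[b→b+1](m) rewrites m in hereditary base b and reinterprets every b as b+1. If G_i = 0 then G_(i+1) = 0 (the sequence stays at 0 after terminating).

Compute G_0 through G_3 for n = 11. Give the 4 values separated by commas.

11, 84, 1027, 15627

(0) 11|_2 = 2^(2 + 1) + 2 + 1 ↦ 3^(3 + 1) + 3 + 1|_3 = 85 ⇒ 84
(1) 84|_3 = 3^(3 + 1) + 3 ↦ 4^(4 + 1) + 4|_4 = 1028 ⇒ 1027
(2) 1027|_4 = 4^(4 + 1) + 3 ↦ 5^(5 + 1) + 3|_5 = 15628 ⇒ 15627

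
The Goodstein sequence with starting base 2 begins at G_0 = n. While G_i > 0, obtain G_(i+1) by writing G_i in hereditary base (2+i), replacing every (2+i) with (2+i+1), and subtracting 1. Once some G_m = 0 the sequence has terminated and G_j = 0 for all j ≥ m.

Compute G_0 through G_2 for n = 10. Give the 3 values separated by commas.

10, 83, 1025

step 0: 10 = 2^(2 + 1) + 2; sub 3 for 2: 3^(3 + 1) + 3; = 84; G_1 = 84−1 = 83
step 1: 83 = 3^(3 + 1) + 2; sub 4 for 3: 4^(4 + 1) + 2; = 1026; G_2 = 1026−1 = 1025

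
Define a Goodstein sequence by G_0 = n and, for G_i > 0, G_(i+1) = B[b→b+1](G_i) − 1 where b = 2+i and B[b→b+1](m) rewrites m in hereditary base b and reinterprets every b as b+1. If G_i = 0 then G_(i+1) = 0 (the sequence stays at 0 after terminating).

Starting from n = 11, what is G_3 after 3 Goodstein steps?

15627

[0] 11 ≡ 2^(2 + 1) + 2 + 1 (base 2). Lift 3: 85. −1: 84.
[1] 84 ≡ 3^(3 + 1) + 3 (base 3). Lift 4: 1028. −1: 1027.
[2] 1027 ≡ 4^(4 + 1) + 3 (base 4). Lift 5: 15628. −1: 15627.
[3] 15627 ≡ 5^(5 + 1) + 2 (base 5). Lift 6: 279938. −1: 279937.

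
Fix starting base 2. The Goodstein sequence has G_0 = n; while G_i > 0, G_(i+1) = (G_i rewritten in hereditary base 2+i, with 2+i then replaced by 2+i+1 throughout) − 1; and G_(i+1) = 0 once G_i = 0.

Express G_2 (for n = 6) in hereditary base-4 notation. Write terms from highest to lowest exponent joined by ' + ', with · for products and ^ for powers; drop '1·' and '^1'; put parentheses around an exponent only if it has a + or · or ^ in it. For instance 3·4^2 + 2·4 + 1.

4^4 + 1

G_0 = 6. HB_2(6) = 2^2 + 2. Bump = 30. G_1 = 29.
G_1 = 29. HB_3(29) = 3^3 + 2. Bump = 258. G_2 = 257.
G_2 = 257. HB_4(257) = 4^4 + 1. Bump = 3126. G_3 = 3125.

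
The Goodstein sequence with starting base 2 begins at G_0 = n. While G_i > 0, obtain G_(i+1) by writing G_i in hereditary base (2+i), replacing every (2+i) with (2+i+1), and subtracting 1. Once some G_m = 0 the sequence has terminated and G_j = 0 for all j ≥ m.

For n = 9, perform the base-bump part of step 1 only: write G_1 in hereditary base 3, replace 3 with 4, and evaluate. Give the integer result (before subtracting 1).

1024

base 2: 9 = 2^(2 + 1) + 1; at 3: 3^(3 + 1) + 1 = 82; next = 81
base 3: 81 = 3^(3 + 1); at 4: 4^(4 + 1) = 1024; next = 1023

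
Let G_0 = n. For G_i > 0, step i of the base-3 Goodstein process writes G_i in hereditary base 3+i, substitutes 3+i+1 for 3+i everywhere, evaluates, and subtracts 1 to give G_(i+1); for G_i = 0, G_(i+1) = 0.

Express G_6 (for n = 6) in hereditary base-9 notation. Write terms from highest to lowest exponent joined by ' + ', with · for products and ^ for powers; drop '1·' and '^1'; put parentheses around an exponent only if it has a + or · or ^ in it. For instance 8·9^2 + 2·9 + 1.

step 0: 6 = 2·3; sub 4 for 3: 2·4; = 8; G_1 = 8−1 = 7
step 1: 7 = 4 + 3; sub 5 for 4: 5 + 3; = 8; G_2 = 8−1 = 7
step 2: 7 = 5 + 2; sub 6 for 5: 6 + 2; = 8; G_3 = 8−1 = 7
step 3: 7 = 6 + 1; sub 7 for 6: 7 + 1; = 8; G_4 = 8−1 = 7
step 4: 7 = 7; sub 8 for 7: 8; = 8; G_5 = 8−1 = 7
step 5: 7 = 7; sub 9 for 8: 7; = 7; G_6 = 7−1 = 6

6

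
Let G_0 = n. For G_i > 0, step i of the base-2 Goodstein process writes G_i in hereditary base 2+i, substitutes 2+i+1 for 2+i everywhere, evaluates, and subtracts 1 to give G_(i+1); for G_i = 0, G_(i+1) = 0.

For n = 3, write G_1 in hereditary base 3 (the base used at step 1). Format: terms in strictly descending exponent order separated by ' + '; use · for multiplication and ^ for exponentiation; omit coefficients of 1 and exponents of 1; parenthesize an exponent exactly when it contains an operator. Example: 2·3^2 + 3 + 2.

3

G_0 = 3. HB_2(3) = 2 + 1. Bump = 4. G_1 = 3.
G_1 = 3. HB_3(3) = 3. Bump = 4. G_2 = 3.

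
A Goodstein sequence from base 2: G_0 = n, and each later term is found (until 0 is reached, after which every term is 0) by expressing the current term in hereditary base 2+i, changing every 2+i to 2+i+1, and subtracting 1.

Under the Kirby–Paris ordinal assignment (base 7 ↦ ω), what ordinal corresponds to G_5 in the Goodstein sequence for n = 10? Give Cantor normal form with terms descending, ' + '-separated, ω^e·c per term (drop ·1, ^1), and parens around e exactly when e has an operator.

ω^ω·5 + ω^5·5 + ω^4·5 + ω^3·5 + ω^2·5 + ω·5 + 4

10 —HB2→ 2^(2 + 1) + 2 —bump→ 3^(3 + 1) + 3 = 84 —(−1)→ 83
83 —HB3→ 3^(3 + 1) + 2 —bump→ 4^(4 + 1) + 2 = 1026 —(−1)→ 1025
1025 —HB4→ 4^(4 + 1) + 1 —bump→ 5^(5 + 1) + 1 = 15626 —(−1)→ 15625
15625 —HB5→ 5^(5 + 1) —bump→ 6^(6 + 1) = 279936 —(−1)→ 279935
279935 —HB6→ 5·6^6 + 5·6^5 + 5·6^4 + 5·6^3 + 5·6^2 + 5·6 + 5 —bump→ 5·7^7 + 5·7^5 + 5·7^4 + 5·7^3 + 5·7^2 + 5·7 + 5 = 4215755 —(−1)→ 4215754
4215754 —HB7→ 5·7^7 + 5·7^5 + 5·7^4 + 5·7^3 + 5·7^2 + 5·7 + 4 —bump→ 5·8^8 + 5·8^5 + 5·8^4 + 5·8^3 + 5·8^2 + 5·8 + 4 = 84073324 —(−1)→ 84073323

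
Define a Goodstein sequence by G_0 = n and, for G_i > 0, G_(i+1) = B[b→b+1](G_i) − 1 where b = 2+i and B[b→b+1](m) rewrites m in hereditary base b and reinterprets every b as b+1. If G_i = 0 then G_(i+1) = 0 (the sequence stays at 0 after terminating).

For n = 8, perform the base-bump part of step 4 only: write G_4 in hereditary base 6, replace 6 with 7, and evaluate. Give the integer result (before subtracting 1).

[0] 8 ≡ 2^(2 + 1) (base 2). Lift 3: 81. −1: 80.
[1] 80 ≡ 2·3^3 + 2·3^2 + 2·3 + 2 (base 3). Lift 4: 554. −1: 553.
[2] 553 ≡ 2·4^4 + 2·4^2 + 2·4 + 1 (base 4). Lift 5: 6311. −1: 6310.
[3] 6310 ≡ 2·5^5 + 2·5^2 + 2·5 (base 5). Lift 6: 93396. −1: 93395.

1647196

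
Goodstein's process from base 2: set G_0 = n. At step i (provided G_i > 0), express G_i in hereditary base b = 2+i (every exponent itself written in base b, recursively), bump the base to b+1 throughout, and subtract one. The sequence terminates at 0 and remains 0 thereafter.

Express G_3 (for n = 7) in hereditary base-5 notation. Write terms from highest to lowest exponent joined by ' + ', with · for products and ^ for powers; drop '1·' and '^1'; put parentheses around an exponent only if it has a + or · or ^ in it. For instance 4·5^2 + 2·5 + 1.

G_0 = 7. HB_2(7) = 2^2 + 2 + 1. Bump = 31. G_1 = 30.
G_1 = 30. HB_3(30) = 3^3 + 3. Bump = 260. G_2 = 259.
G_2 = 259. HB_4(259) = 4^4 + 3. Bump = 3128. G_3 = 3127.
G_3 = 3127. HB_5(3127) = 5^5 + 2. Bump = 46658. G_4 = 46657.

5^5 + 2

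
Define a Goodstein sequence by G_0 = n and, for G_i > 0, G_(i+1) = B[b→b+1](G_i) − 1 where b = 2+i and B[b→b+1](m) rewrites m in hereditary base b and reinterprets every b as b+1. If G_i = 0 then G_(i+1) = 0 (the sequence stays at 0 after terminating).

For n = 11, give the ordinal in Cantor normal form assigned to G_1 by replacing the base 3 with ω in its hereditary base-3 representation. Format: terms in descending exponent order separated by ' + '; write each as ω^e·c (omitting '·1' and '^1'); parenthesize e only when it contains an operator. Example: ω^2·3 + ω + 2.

ω^(ω + 1) + ω

step 0: 11 = 2^(2 + 1) + 2 + 1; sub 3 for 2: 3^(3 + 1) + 3 + 1; = 85; G_1 = 85−1 = 84
step 1: 84 = 3^(3 + 1) + 3; sub 4 for 3: 4^(4 + 1) + 4; = 1028; G_2 = 1028−1 = 1027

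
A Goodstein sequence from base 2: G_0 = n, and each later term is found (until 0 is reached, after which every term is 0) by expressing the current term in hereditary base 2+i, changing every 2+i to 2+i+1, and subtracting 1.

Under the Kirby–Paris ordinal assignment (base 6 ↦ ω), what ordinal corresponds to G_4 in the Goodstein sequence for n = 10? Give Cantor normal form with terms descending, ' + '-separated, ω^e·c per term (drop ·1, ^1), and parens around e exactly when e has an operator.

i=0: 10 = 2^(2 + 1) + 2 (b=2); 2→3: 3^(3 + 1) + 3 = 84; 84−1 = 83
i=1: 83 = 3^(3 + 1) + 2 (b=3); 3→4: 4^(4 + 1) + 2 = 1026; 1026−1 = 1025
i=2: 1025 = 4^(4 + 1) + 1 (b=4); 4→5: 5^(5 + 1) + 1 = 15626; 15626−1 = 15625
i=3: 15625 = 5^(5 + 1) (b=5); 5→6: 6^(6 + 1) = 279936; 279936−1 = 279935

ω^ω·5 + ω^5·5 + ω^4·5 + ω^3·5 + ω^2·5 + ω·5 + 5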